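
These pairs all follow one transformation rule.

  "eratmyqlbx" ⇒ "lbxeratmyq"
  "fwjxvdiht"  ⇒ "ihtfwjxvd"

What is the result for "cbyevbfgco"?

gcocbyevbf

Rule — move the last 3 characters to the front (rotate right by 3).
"cbyevbfgco" → "gcocbyevbf".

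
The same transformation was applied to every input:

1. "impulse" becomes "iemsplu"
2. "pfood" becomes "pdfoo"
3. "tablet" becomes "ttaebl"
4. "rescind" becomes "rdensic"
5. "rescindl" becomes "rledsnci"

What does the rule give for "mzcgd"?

mdzgc

Looking at the pairs, the operation is to take characters alternately from the front and the back (1st, last, 2nd, 2nd-last, ...).
Applying that to "mzcgd" gives "mdzgc".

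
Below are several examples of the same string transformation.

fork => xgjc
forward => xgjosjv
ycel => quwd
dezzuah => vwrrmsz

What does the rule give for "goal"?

The rule is to shift every letter 8 places backward in the alphabet (wrapping around).
For "goal" the result is "ygsd".

ygsd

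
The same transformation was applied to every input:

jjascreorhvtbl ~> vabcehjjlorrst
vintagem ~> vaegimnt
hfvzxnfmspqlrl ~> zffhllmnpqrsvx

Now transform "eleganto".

What's happening: sort the characters into alphabetical order, then move the last character to the front.
On "eleganto": the first step gives "aeeglnot", and the second then gives "taeeglno".
(Check on "hfvzxnfmspqlrl": → "ffhllmnpqrsvxz" → "zffhllmnpqrsvx" ✓)

taeeglno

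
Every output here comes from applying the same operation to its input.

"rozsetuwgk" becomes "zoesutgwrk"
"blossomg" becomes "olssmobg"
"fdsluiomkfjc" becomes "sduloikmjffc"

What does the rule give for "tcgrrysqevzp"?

gcrrsyeqzvtp

The pattern: move the first character to the end, then swap each adjacent pair of characters (1↔2, 3↔4, ...).
Applying both steps to "tcgrrysqevzp": "cgrrysqevzpt", then "gcrrsyeqzvtp".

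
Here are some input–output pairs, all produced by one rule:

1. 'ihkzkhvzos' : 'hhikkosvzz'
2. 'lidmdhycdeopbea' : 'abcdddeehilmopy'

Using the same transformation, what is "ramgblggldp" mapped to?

abdgggllmpr

Each output is the input with this applied: sort the characters into alphabetical order.
Doing the same to "ramgblggldp": "abdgggllmpr".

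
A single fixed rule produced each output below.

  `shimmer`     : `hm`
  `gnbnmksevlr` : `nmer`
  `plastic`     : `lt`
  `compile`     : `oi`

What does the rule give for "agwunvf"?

What's happening: keep one character in every 3, starting at position 2 (positions 2nd, 5th, 8th, ...).
Doing the same to "agwunvf": "gn".

gn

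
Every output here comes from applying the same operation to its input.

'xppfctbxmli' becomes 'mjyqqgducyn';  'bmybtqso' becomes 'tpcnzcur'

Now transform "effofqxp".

yqfggpgr

In each case the input is transformed by: move the last 2 characters to the front (rotate right by 2), then shift every letter 1 place forward in the alphabet (wrapping around).
On "effofqxp": the first step gives "xpeffofq", and the second then gives "yqfggpgr".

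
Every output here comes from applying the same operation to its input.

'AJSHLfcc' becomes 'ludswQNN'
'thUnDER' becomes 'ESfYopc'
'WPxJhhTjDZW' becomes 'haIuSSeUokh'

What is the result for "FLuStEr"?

qwFdEpC

What's happening: shift every letter 11 places forward in the alphabet (wrapping around), then flip the case of every letter.
Starting from "FLuStEr": after the first operation, "QWfDePc"; after the second, "qwFdEpC".
(Check on "WPxJhhTjDZW": → "HAiUssEuOKH" → "haIuSSeUokh" ✓)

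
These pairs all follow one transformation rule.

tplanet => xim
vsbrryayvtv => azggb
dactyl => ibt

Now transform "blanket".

The transformation: shift every letter 8 places forward in the alphabet (wrapping around), then keep every other character starting from the second (positions 2nd, 4th, 6th, ...).
For "blanket", step one produces "jtivsmb"; step two turns that into "tvm".

tvm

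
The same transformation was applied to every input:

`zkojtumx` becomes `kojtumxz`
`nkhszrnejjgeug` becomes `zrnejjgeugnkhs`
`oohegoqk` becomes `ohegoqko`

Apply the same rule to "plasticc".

lasticcp

Looking at the pairs, the operation is to move the last 3 characters to the front (rotate right by 3), then swap the front and back halves of the string.
Applying both steps to "plasticc": "iccplast", then "lasticcp".
(Check on "oohegoqk": → "oqkooheg" → "ohegoqko" ✓)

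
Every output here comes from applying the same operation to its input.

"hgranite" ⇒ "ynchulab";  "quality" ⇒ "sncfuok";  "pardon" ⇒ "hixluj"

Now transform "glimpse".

What's happening: reverse the string, then shift every letter 6 places backward in the alphabet (wrapping around).
On "glimpse" that produces "ymjgcfa".

ymjgcfa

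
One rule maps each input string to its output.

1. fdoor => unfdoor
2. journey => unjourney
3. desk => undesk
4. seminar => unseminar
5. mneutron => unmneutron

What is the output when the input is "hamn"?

The rule is to prepend "un".
On "hamn" that produces "unhamn".

unhamn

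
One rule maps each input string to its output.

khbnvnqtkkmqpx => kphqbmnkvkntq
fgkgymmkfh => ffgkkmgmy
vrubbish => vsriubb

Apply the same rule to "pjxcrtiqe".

pqjixtcr

What's happening: delete the last character, then take characters alternately from the front and the back (1st, last, 2nd, 2nd-last, ...).
Starting from "pjxcrtiqe": after the first operation, "pjxcrtiq"; after the second, "pqjixtcr".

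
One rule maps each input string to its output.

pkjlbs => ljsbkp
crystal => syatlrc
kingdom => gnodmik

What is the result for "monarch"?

ancrhom

What's happening: swap each adjacent pair of characters (1↔2, 3↔4, ...), then move the first 2 characters to the end (rotate left by 2).
Starting from "monarch": after the first operation, "omancrh"; after the second, "ancrhom".
(Check on "kingdom": → "ikgnodm" → "gnodmik" ✓)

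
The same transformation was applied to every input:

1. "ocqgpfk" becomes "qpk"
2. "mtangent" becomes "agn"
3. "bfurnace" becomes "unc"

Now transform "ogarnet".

ant

In each case the input is transformed by: delete the first 2 characters, then keep every other character starting from the first (positions 1st, 3rd, 5th, ...).
"ogarnet" → "arnet" → "ant".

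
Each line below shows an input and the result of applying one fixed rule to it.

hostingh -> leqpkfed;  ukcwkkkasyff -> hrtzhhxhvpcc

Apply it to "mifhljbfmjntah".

Rule — swap each adjacent pair of characters (1↔2, 3↔4, ...), then shift every letter 3 places backward in the alphabet (wrapping around).
Starting from "mifhljbfmjntah": after the first operation, "imhfjlfbjmtnha"; after the second, "fjecgicygjqkex".

fjecgicygjqkex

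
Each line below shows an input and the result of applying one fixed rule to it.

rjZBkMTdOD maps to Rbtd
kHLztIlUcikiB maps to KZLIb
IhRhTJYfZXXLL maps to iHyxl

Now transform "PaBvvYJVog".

Looking at the pairs, the operation is to keep one character in every 3, starting at position 1 (positions 1st, 4th, 7th, ...), then flip the case of every letter.
"PaBvvYJVog" → "PvJg" → "pVjG".
(Check on "kHLztIlUcikiB": → "kzliB" → "KZLIb" ✓)

pVjG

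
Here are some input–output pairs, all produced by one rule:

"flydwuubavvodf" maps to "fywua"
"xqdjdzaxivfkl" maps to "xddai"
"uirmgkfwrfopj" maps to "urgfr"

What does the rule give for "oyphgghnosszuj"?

Rule — keep every other character starting from the first (positions 1st, 3rd, 5th, ...), then delete the last 2 characters.
Starting from "oyphgghnosszuj": after the first operation, "opghosu"; after the second, "opgho".

opgho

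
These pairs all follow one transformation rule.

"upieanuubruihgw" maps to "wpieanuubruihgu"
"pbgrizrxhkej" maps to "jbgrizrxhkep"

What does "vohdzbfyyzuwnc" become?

cohdzbfyyzuwnv

In each case the input is transformed by: swap the first and last characters.
Doing the same to "vohdzbfyyzuwnc": "cohdzbfyyzuwnv".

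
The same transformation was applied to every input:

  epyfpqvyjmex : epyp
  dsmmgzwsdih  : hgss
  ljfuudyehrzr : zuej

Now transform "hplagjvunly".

The rule is to keep one character in every 3, starting at position 2 (positions 2nd, 5th, 8th, ...), then swap the first and last characters.
"hplagjvunly" → "pguy" → "ygup".

ygup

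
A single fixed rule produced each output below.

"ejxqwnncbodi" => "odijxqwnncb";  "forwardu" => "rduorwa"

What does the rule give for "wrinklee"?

leerink

The rule is to delete the first character, then move the last 3 characters to the front (rotate right by 3).
Starting from "wrinklee": after the first operation, "rinklee"; after the second, "leerink".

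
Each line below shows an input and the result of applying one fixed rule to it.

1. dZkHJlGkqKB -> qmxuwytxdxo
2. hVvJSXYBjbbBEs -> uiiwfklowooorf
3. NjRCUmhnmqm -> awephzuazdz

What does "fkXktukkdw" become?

sxkxghxxqj

Each output is the input with this applied: shift every letter 13 places forward in the alphabet (wrapping around) — i.e. ROT13, then convert every letter to lowercase.
"fkXktukkdw" → "sxKxghxxqj" → "sxkxghxxqj".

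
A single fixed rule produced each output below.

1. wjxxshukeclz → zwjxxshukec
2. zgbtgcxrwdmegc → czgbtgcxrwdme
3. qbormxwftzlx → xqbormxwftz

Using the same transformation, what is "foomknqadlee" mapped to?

efoomknqadl

The rule is to move the last 2 characters to the front (rotate right by 2), then delete the first character.
On "foomknqadlee": the first step gives "eefoomknqadl", and the second then gives "efoomknqadl".
(Check on "wjxxshukeclz": → "lzwjxxshukec" → "zwjxxshukec" ✓)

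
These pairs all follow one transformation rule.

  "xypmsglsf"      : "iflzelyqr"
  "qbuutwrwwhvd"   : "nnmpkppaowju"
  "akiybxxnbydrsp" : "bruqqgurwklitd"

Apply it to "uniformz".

byhkfsng

The transformation: move the first 2 characters to the end (rotate left by 2), then shift every letter 7 places backward in the alphabet (wrapping around).
Starting from "uniformz": after the first operation, "iformzun"; after the second, "byhkfsng".
(Check on "akiybxxnbydrsp": → "iybxxnbydrspak" → "bruqqgurwklitd" ✓)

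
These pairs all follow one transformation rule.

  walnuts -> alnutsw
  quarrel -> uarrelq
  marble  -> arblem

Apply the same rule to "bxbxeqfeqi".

The rule is to move the first character to the end.
So "bxbxeqfeqi" becomes "xbxeqfeqib".

xbxeqfeqib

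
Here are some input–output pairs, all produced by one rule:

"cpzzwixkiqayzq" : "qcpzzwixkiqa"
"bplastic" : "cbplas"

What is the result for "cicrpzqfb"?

The rule is to move the last 3 characters to the front (rotate right by 3), then delete the first 2 characters.
Applying both steps to "cicrpzqfb": "qfbcicrpz", then "bcicrpz".

bcicrpz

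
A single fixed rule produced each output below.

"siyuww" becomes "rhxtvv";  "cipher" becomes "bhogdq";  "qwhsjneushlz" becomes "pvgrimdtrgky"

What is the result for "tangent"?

szmfdms

The transformation: shift every letter 1 place backward in the alphabet (wrapping around).
"tangent" → "szmfdms".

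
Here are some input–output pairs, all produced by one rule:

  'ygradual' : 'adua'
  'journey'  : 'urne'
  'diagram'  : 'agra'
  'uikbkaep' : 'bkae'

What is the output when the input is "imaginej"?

The pattern: delete the last character, then keep only the last 4 characters.
On "imaginej": the first step gives "imagine", and the second then gives "gine".

gine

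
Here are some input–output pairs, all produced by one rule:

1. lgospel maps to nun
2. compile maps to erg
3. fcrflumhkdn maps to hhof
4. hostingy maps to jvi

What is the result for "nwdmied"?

What's happening: shift every letter 2 places forward in the alphabet (wrapping around), then keep one character in every 3, starting at position 1 (positions 1st, 4th, 7th, ...).
For "nwdmied", step one produces "pyfokgf"; step two turns that into "pof".
(Check on "hostingy": → "jquvkpia" → "jvi" ✓)

pof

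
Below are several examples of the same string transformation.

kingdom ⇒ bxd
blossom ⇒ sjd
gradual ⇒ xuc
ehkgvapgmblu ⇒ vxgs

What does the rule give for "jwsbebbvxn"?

asse

The transformation: shift every letter 9 places backward in the alphabet (wrapping around), then keep one character in every 3, starting at position 1 (positions 1st, 4th, 7th, ...).
Working it through for "jwsbebbvxn": intermediate "anjsvssmoe", final "asse".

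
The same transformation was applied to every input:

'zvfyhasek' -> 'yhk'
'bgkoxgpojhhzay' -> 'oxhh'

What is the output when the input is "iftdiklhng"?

Each output is the input with this applied: swap each adjacent pair of characters (1↔2, 3↔4, ...), then keep one character in every 3, starting at position 3 (positions 3rd, 6th, 9th, ...).
For "iftdiklhng", step one produces "fidtkihlgn"; step two turns that into "dig".
(Check on "zvfyhasek": → "vzyfahesk" → "yhk" ✓)

dig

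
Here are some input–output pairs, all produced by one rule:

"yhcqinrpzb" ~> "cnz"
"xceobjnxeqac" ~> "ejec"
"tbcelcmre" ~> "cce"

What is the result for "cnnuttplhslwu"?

The pattern: keep one character in every 3, starting at position 3 (positions 3rd, 6th, 9th, ...).
Doing the same to "cnnuttplhslwu": "nthw".

nthw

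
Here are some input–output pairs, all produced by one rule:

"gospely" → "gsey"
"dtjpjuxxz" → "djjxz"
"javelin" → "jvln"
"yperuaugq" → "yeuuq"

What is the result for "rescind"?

The transformation: keep every other character starting from the first (positions 1st, 3rd, 5th, ...).
On "rescind" that produces "rsid".

rsid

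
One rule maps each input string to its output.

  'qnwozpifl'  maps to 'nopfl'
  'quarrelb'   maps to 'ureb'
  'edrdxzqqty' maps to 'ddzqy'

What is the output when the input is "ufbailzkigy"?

The transformation: swap each adjacent pair of characters (1↔2, 3↔4, ...), then keep every other character starting from the first (positions 1st, 3rd, 5th, ...).
Starting from "ufbailzkigy": after the first operation, "fuablikzgiy"; after the second, "falkgy".

falkgy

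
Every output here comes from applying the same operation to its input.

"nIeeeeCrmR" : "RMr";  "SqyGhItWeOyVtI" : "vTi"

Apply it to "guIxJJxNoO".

nOo

In each case the input is transformed by: flip the case of every letter, then keep only the last 3 characters.
Applying that to "guIxJJxNoO" gives "nOo".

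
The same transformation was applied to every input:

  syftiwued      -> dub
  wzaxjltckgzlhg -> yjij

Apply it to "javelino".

Looking at the pairs, the operation is to keep one character in every 3, starting at position 3 (positions 3rd, 6th, 9th, ...), then shift every letter 2 places backward in the alphabet (wrapping around).
Starting from "javelino": after the first operation, "vi"; after the second, "tg".

tg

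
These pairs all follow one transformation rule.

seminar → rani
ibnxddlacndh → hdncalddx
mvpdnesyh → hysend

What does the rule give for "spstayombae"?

What's happening: delete the first 3 characters, then reverse the string.
Doing the same to "spstayombae": "eabmoyat".

eabmoyat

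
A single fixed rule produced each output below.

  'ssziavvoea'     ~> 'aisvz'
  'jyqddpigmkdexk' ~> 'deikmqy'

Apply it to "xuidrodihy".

diouy

What's happening: sort the characters into alphabetical order, then keep every other character starting from the second (positions 2nd, 4th, 6th, ...).
On "xuidrodihy": the first step gives "ddhiioruxy", and the second then gives "diouy".
(Check on "jyqddpigmkdexk": → "dddegijkkmpqxy" → "deikmqy" ✓)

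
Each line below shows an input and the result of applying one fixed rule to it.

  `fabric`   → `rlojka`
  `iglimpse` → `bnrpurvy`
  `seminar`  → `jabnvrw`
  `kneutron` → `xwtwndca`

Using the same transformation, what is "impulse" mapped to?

bnrvydu

In each case the input is transformed by: shift every letter 9 places forward in the alphabet (wrapping around), then move the last 2 characters to the front (rotate right by 2).
Starting from "impulse": after the first operation, "rvydubn"; after the second, "bnrvydu".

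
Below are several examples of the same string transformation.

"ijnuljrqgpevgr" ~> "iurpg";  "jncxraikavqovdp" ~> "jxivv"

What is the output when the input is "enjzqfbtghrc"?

ezbh

Each output is the input with this applied: keep one character in every 3, starting at position 1 (positions 1st, 4th, 7th, ...).
For "enjzqfbtghrc" the result is "ezbh".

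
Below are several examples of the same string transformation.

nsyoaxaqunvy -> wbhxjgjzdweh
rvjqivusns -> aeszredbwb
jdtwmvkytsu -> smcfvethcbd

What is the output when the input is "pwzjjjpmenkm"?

The transformation: shift every letter 9 places forward in the alphabet (wrapping around).
On "pwzjjjpmenkm" that produces "yfisssyvnwtv".

yfisssyvnwtv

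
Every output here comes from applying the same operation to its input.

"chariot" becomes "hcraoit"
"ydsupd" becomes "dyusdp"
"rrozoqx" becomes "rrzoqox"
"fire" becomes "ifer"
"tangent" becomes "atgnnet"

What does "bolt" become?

obtl

The pattern: swap each adjacent pair of characters (1↔2, 3↔4, ...).
For "bolt" the result is "obtl".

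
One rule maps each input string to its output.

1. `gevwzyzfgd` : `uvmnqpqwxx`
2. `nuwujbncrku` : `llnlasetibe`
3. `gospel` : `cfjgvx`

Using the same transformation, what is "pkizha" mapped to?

rbzqyg

The pattern: swap the first and last characters, then shift every letter 9 places backward in the alphabet (wrapping around).
Applying both steps to "pkizha": "akizhp", then "rbzqyg".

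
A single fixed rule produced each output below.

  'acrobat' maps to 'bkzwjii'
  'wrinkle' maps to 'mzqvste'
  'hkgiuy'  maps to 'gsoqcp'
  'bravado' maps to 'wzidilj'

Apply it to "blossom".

utwaawj

The transformation: shift every letter 8 places forward in the alphabet (wrapping around), then swap the first and last characters.
Applying both steps to "blossom": "jtwaawu", then "utwaawj".
(Check on "hkgiuy": → "psoqcg" → "gsoqcp" ✓)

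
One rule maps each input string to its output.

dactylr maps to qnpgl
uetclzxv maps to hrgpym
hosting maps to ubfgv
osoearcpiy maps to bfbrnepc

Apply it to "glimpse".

tyvzc

The transformation: delete the last 2 characters, then shift every letter 13 places forward in the alphabet (wrapping around) — i.e. ROT13.
For "glimpse", step one produces "glimp"; step two turns that into "tyvzc".
(Check on "hosting": → "hosti" → "ubfgv" ✓)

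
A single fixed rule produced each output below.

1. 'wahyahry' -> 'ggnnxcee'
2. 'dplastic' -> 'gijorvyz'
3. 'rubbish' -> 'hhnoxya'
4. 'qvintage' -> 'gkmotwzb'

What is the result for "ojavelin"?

Looking at the pairs, the operation is to sort the characters into alphabetical order, then shift every letter 6 places forward in the alphabet (wrapping around).
So "ojavelin" becomes "gkoprtub".

gkoprtub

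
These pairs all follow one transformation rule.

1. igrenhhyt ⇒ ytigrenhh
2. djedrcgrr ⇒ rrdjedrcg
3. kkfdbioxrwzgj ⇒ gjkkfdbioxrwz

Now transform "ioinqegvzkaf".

Rule — move the last 2 characters to the front (rotate right by 2).
So "ioinqegvzkaf" becomes "afioinqegvzk".

afioinqegvzk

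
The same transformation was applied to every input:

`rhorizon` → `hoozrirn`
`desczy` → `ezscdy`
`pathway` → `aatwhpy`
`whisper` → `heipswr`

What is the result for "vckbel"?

cekbvl

The transformation: take characters alternately from the front and the back (1st, last, 2nd, 2nd-last, ...), then move the first 2 characters to the end (rotate left by 2).
For "vckbel", step one produces "vlcekb"; step two turns that into "cekbvl".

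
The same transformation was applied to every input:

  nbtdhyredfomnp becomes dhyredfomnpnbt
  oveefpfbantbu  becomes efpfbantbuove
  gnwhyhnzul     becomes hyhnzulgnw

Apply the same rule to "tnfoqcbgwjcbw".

oqcbgwjcbwtnf

Each output is the input with this applied: move the first 3 characters to the end (rotate left by 3).
"tnfoqcbgwjcbw" → "oqcbgwjcbwtnf".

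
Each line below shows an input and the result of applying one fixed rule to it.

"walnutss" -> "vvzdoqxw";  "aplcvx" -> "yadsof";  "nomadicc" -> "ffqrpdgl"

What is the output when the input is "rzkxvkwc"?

Looking at the pairs, the operation is to move the last 2 characters to the front (rotate right by 2), then shift every letter 3 places forward in the alphabet (wrapping around).
"rzkxvkwc" → "wcrzkxvk" → "zfucnayn".

zfucnayn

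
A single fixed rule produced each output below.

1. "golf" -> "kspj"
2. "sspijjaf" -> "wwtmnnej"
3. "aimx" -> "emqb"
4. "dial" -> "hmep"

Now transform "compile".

The transformation: shift every letter 4 places forward in the alphabet (wrapping around).
Doing the same to "compile": "gsqtmpi".

gsqtmpi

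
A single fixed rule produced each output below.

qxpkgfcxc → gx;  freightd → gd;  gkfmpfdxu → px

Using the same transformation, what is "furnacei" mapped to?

Looking at the pairs, the operation is to keep one character in every 3, starting at position 2 (positions 2nd, 5th, 8th, ...), then delete the first character.
Working it through for "furnacei": intermediate "uai", final "ai".

ai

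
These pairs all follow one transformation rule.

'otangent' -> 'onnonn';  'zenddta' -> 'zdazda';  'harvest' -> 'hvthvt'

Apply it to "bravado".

Looking at the pairs, the operation is to keep one character in every 3, starting at position 1 (positions 1st, 4th, 7th, ...), then write the whole string twice.
On "bravado": the first step gives "bvo", and the second then gives "bvobvo".

bvobvo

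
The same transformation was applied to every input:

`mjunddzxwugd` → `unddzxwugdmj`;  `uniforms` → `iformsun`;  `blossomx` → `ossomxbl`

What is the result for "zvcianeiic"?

Each output is the input with this applied: move the first 2 characters to the end (rotate left by 2).
So "zvcianeiic" becomes "cianeiiczv".

cianeiiczv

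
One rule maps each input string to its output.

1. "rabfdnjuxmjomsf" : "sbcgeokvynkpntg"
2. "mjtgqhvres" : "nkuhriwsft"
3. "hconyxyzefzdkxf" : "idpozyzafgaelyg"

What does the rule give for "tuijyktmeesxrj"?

uvjkzlunfftysk

The rule is to shift every letter 1 place forward in the alphabet (wrapping around).
So "tuijyktmeesxrj" becomes "uvjkzlunfftysk".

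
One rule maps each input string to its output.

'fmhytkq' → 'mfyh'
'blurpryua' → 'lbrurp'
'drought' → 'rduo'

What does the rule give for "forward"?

ofwr

The pattern: swap each adjacent pair of characters (1↔2, 3↔4, ...), then delete the last 3 characters.
Applying both steps to "forward": "ofwrrad", then "ofwr".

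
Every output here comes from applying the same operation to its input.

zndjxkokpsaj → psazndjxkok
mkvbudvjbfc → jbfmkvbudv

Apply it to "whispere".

perwhis

What's happening: delete the last character, then move the last 3 characters to the front (rotate right by 3).
Working it through for "whispere": intermediate "whisper", final "perwhis".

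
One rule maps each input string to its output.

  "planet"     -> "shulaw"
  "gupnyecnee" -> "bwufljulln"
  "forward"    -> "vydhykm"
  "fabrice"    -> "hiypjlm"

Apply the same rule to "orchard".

What's happening: move the first character to the end, then shift every letter 7 places forward in the alphabet (wrapping around).
Starting from "orchard": after the first operation, "rchardo"; after the second, "yjohykv".

yjohykv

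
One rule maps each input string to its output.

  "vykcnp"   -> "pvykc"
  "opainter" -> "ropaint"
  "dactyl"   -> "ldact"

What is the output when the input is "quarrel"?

Looking at the pairs, the operation is to move the last character to the front, then delete the last character.
Applying both steps to "quarrel": "lquarre", then "lquarr".

lquarr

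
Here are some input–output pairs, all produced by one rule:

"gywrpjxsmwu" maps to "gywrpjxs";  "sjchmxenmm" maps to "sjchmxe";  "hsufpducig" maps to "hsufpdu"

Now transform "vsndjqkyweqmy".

Looking at the pairs, the operation is to delete the last 3 characters.
For "vsndjqkyweqmy" the result is "vsndjqkywe".

vsndjqkywe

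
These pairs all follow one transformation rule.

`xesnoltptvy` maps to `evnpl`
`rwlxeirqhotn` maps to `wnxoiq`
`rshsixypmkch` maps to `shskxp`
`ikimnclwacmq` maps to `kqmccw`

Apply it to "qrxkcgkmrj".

rjkmg

Each output is the input with this applied: keep every other character starting from the second (positions 2nd, 4th, 6th, ...), then take characters alternately from the front and the back (1st, last, 2nd, 2nd-last, ...).
"qrxkcgkmrj" → "rkgmj" → "rjkmg".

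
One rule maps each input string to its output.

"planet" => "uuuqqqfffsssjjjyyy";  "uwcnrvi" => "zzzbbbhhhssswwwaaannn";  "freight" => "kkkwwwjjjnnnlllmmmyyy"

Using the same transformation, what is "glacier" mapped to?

lllqqqfffhhhnnnjjjwww

Rule — shift every letter 5 places forward in the alphabet (wrapping around), then repeat every character 3 times.
Starting from "glacier": after the first operation, "lqfhnjw"; after the second, "lllqqqfffhhhnnnjjjwww".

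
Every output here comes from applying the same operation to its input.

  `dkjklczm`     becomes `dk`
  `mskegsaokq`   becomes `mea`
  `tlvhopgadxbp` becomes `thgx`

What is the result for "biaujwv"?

The pattern: move the last 2 characters to the front (rotate right by 2), then keep one character in every 3, starting at position 3 (positions 3rd, 6th, 9th, ...).
Working it through for "biaujwv": intermediate "wvbiauj", final "bu".
(Check on "dkjklczm": → "zmdkjklc" → "dk" ✓)

bu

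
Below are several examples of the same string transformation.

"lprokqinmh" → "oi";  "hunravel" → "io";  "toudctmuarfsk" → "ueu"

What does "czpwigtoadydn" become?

aueeo

What's happening: shift every letter 1 place forward in the alphabet (wrapping around), then keep only the vowels.
Applying both steps to "czpwigtoadydn": "daqxjhupbezeo", then "aueeo".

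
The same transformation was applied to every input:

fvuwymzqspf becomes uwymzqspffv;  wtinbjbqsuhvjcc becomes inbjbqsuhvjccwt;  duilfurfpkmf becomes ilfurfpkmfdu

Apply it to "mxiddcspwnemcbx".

Each output is the input with this applied: move the first 2 characters to the end (rotate left by 2).
On "mxiddcspwnemcbx" that produces "iddcspwnemcbxmx".

iddcspwnemcbxmx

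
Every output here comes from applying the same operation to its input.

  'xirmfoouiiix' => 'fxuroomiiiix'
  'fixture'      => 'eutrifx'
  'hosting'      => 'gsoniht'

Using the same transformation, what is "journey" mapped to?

The pattern: sort the characters into reverse alphabetical order, then swap the first and last characters.
Applying both steps to "journey": "yuronje", then "euronjy".

euronjy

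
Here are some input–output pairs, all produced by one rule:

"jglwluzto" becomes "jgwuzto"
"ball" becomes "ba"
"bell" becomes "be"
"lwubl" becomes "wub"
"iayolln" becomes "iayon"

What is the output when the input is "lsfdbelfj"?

The pattern: remove every "l".
On "lsfdbelfj" that produces "sfdbefj".

sfdbefj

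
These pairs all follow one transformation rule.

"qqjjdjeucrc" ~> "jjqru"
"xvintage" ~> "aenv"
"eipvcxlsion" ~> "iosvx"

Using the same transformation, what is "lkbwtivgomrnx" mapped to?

The transformation: keep every other character starting from the second (positions 2nd, 4th, 6th, ...), then sort the characters into alphabetical order.
On "lkbwtivgomrnx": the first step gives "kwigmn", and the second then gives "gikmnw".
(Check on "qqjjdjeucrc": → "qjjur" → "jjqru" ✓)

gikmnw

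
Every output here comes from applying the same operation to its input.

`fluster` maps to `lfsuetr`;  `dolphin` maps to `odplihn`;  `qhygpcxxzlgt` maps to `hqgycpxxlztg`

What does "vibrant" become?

ivrbnat

Rule — swap each adjacent pair of characters (1↔2, 3↔4, ...).
Doing the same to "vibrant": "ivrbnat".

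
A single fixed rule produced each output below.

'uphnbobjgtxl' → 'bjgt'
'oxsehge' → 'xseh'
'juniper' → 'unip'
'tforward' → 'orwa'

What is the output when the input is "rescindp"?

scin

Looking at the pairs, the operation is to move the last 2 characters to the front (rotate right by 2), then keep only the last 4 characters.
On "rescindp": the first step gives "dprescin", and the second then gives "scin".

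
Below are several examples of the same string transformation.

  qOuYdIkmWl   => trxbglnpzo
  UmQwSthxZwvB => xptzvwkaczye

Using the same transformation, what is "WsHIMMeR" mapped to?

zvklpphu

The rule is to shift every letter 3 places forward in the alphabet (wrapping around), then convert every letter to lowercase.
On "WsHIMMeR": the first step gives "ZvKLPPhU", and the second then gives "zvklpphu".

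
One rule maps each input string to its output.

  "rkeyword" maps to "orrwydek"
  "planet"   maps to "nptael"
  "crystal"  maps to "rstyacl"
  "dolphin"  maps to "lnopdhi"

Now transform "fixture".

rtuxefi

The rule is to sort the characters into alphabetical order, then move the first 3 characters to the end (rotate left by 3).
Working it through for "fixture": intermediate "efirtux", final "rtuxefi".
(Check on "dolphin": → "dhilnop" → "lnopdhi" ✓)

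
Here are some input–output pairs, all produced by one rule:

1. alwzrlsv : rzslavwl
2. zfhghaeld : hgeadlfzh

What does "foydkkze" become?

kdzkfeyo

In each case the input is transformed by: move the first 3 characters to the end (rotate left by 3), then swap each adjacent pair of characters (1↔2, 3↔4, ...).
Starting from "foydkkze": after the first operation, "dkkzefoy"; after the second, "kdzkfeyo".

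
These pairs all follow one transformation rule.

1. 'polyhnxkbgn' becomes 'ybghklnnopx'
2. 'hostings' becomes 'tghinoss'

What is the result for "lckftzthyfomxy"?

Looking at the pairs, the operation is to sort the characters into alphabetical order, then move the last character to the front.
On "lckftzthyfomxy": the first step gives "cffhklmottxyyz", and the second then gives "zcffhklmottxyy".

zcffhklmottxyy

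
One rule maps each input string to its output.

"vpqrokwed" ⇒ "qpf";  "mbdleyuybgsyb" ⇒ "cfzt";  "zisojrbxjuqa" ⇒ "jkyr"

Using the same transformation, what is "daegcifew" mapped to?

The pattern: shift every letter 1 place forward in the alphabet (wrapping around), then keep one character in every 3, starting at position 2 (positions 2nd, 5th, 8th, ...).
Working it through for "daegcifew": intermediate "ebfhdjgfx", final "bdf".

bdf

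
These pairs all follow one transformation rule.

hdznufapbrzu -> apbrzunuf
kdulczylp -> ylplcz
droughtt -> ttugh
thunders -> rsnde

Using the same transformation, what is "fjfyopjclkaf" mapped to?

jclkafyop

Rule — delete the first 3 characters, then move the first 3 characters to the end (rotate left by 3).
Applying both steps to "fjfyopjclkaf": "yopjclkaf", then "jclkafyop".
(Check on "kdulczylp": → "lczylp" → "ylplcz" ✓)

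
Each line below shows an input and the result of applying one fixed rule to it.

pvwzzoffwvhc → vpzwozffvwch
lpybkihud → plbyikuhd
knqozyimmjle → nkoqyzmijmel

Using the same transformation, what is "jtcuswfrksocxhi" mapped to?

The pattern: swap each adjacent pair of characters (1↔2, 3↔4, ...).
For "jtcuswfrksocxhi" the result is "tjucwsrfskcohxi".

tjucwsrfskcohxi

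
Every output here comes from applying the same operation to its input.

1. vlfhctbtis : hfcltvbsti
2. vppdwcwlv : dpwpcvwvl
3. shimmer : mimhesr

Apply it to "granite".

The pattern: move the first 3 characters to the end (rotate left by 3), then take characters alternately from the front and the back (1st, last, 2nd, 2nd-last, ...).
For "granite", step one produces "nitegra"; step two turns that into "nairtge".

nairtge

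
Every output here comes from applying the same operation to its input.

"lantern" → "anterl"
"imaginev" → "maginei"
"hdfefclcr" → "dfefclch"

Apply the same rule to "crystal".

rystac

The pattern: delete the last character, then move the first character to the end.
Applying both steps to "crystal": "crysta", then "rystac".
(Check on "hdfefclcr": → "hdfefclc" → "dfefclch" ✓)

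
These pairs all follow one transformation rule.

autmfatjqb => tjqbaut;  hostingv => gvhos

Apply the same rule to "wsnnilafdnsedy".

afdnsedywsn

In each case the input is transformed by: move the first 3 characters to the end (rotate left by 3), then delete the first 3 characters.
"wsnnilafdnsedy" → "nilafdnsedywsn" → "afdnsedywsn".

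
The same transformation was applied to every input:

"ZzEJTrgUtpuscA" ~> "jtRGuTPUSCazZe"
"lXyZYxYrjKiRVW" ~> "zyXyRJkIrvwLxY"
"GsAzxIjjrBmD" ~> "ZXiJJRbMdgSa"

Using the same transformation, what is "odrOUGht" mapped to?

Looking at the pairs, the operation is to flip the case of every letter, then move the first 3 characters to the end (rotate left by 3).
Applying that to "odrOUGht" gives "ougHTODR".

ougHTODR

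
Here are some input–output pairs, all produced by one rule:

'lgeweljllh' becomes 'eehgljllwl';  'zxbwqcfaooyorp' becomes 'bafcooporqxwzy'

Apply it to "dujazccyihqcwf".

caccfdihqjwuzy

The transformation: sort the characters into alphabetical order, then swap each adjacent pair of characters (1↔2, 3↔4, ...).
On "dujazccyihqcwf": the first step gives "acccdfhijquwyz", and the second then gives "caccfdihqjwuzy".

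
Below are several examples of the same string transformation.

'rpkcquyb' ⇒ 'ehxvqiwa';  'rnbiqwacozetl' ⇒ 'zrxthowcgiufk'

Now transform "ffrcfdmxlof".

ulllxiljsdr

What's happening: shift every letter 6 places forward in the alphabet (wrapping around), then move the last 2 characters to the front (rotate right by 2).
"ffrcfdmxlof" → "llxiljsdrul" → "ulllxiljsdr".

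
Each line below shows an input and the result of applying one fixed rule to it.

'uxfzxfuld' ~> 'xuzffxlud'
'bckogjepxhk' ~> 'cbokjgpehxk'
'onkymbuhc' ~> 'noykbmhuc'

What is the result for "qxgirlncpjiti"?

xqiglrcnjptii

Rule — swap each adjacent pair of characters (1↔2, 3↔4, ...).
So "qxgirlncpjiti" becomes "xqiglrcnjptii".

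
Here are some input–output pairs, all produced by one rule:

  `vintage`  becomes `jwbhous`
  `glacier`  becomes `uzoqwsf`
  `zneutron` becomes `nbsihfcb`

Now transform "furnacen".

tifboqsb

The rule is to shift every letter 12 places backward in the alphabet (wrapping around).
On "furnacen" that produces "tifboqsb".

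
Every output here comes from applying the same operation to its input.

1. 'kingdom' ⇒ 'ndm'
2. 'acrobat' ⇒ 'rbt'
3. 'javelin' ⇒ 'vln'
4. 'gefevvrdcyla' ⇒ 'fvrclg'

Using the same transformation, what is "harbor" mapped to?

The rule is to move the first character to the end, then keep every other character starting from the second (positions 2nd, 4th, 6th, ...).
On "harbor": the first step gives "arborh", and the second then gives "roh".

roh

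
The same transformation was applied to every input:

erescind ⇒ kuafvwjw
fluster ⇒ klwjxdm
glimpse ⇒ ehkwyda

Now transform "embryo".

The rule is to move the first 3 characters to the end (rotate left by 3), then shift every letter 8 places backward in the alphabet (wrapping around).
Working it through for "embryo": intermediate "ryoemb", final "jqgwet".
(Check on "fluster": → "sterflu" → "klwjxdm" ✓)

jqgwet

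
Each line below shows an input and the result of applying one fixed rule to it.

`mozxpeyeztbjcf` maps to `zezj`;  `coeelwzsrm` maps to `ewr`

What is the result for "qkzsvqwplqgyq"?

In each case the input is transformed by: keep one character in every 3, starting at position 3 (positions 3rd, 6th, 9th, ...).
Applying that to "qkzsvqwplqgyq" gives "zqly".

zqly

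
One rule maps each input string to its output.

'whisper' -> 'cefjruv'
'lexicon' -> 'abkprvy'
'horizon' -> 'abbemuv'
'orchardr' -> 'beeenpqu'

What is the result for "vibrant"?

The transformation: shift every letter 13 places forward in the alphabet (wrapping around) — i.e. ROT13, then sort the characters into alphabetical order.
"vibrant" → "ivoenag" → "aeginov".

aeginov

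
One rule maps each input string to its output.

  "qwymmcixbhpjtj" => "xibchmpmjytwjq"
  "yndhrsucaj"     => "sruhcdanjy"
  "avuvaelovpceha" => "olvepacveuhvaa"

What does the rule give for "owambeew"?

bmeaewwo

Looking at the pairs, the operation is to swap the front and back halves of the string, then take characters alternately from the front and the back (1st, last, 2nd, 2nd-last, ...).
For "owambeew" the result is "bmeaewwo".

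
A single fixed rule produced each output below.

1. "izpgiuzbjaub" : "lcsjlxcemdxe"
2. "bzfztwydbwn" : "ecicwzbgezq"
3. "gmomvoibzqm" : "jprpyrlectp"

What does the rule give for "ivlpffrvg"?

lyosiiuyj

What's happening: shift every letter 3 places forward in the alphabet (wrapping around).
Applying that to "ivlpffrvg" gives "lyosiiuyj".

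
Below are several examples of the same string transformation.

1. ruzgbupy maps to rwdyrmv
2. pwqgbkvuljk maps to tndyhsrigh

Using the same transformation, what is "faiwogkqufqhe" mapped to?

What's happening: shift every letter 3 places backward in the alphabet (wrapping around), then delete the first character.
Starting from "faiwogkqufqhe": after the first operation, "cxftldhnrcneb"; after the second, "xftldhnrcneb".

xftldhnrcneb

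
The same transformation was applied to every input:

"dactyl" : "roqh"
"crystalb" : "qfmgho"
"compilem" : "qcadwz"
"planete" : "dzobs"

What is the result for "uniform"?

The pattern: shift every letter 12 places backward in the alphabet (wrapping around), then delete the last 2 characters.
Applying both steps to "uniform": "ibwtcfa", then "ibwtc".

ibwtc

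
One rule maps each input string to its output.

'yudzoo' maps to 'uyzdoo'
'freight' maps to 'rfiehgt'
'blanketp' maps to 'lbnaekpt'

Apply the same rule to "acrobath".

caorabht

What's happening: swap each adjacent pair of characters (1↔2, 3↔4, ...).
Applying that to "acrobath" gives "caorabht".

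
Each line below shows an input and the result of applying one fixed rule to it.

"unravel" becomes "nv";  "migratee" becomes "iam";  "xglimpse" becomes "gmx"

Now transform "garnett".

What's happening: swap the first and last characters, then keep one character in every 3, starting at position 2 (positions 2nd, 5th, 8th, ...).
"garnett" → "tarnetg" → "ae".

ae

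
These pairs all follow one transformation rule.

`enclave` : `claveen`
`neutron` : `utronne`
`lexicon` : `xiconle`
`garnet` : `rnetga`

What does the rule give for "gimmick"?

mmickgi

In each case the input is transformed by: move the first 2 characters to the end (rotate left by 2).
For "gimmick" the result is "mmickgi".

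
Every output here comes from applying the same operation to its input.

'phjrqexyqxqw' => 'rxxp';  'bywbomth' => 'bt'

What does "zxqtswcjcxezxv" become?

tcxx

The rule is to move the first character to the end, then keep one character in every 3, starting at position 3 (positions 3rd, 6th, 9th, ...).
On "zxqtswcjcxezxv" that produces "tcxx".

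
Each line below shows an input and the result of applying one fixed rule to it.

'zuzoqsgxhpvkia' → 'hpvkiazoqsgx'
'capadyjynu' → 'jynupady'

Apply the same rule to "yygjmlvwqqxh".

wqqxhgjmlv

What's happening: delete the first 2 characters, then swap the front and back halves of the string.
Starting from "yygjmlvwqqxh": after the first operation, "gjmlvwqqxh"; after the second, "wqqxhgjmlv".
(Check on "zuzoqsgxhpvkia": → "zoqsgxhpvkia" → "hpvkiazoqsgx" ✓)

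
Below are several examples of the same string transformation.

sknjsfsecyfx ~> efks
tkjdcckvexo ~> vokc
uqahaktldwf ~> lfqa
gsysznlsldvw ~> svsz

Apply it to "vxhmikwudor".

Rule — keep one character in every 3, starting at position 2 (positions 2nd, 5th, 8th, ...), then swap the front and back halves of the string.
"vxhmikwudor" → "urxi".

urxi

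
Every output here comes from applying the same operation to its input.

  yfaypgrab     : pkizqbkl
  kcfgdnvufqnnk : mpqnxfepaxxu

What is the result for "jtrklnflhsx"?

dbuvxpvrch

Each output is the input with this applied: shift every letter 10 places forward in the alphabet (wrapping around), then delete the first character.
So "jtrklnflhsx" becomes "dbuvxpvrch".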